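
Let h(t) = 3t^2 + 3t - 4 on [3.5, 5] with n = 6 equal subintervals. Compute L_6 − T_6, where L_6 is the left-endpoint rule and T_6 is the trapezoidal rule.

-5.34375

L_6 = 89.953125.
T_6 = 95.296875.
L_6 − T_6 = -5.34375.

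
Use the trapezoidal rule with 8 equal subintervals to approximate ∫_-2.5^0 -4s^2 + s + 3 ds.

-16.62109375

Δs = (0 − (-2.5))/8 = 0.3125.
f(-2.5) = -24.5, f(-2.1875) = -18.328125, f(-1.875) = -12.9375, f(-1.5625) = -8.328125, f(-1.25) = -4.5, f(-0.9375) = -1.453125, f(-0.625) = 0.8125, f(-0.3125) = 2.296875, f(0) = 3.
T_8 = (Δs/2)·[f(s_0) + 2f(s_1) + ... + 2f(s_{7}) + f(s_8)].
Sum = -16.62109375.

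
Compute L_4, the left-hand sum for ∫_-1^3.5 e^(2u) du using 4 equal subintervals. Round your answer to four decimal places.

145.3344

Δu = (3.5 − (-1))/4 = 1.125.
Left endpoints: -1, 0.125, 1.25, 2.375.
f(-1) ≈ 0.1353, f(0.125) ≈ 1.2840, f(1.25) ≈ 12.1825, f(2.375) ≈ 115.5843.
Sum = Δu · [f(-1) + f(0.125) + f(1.25) + f(2.375)].
Sum ≈ 145.3344.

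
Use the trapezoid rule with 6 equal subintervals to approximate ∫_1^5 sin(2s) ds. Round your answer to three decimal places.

Δs = (5 − 1)/6 = 2/3.
f(1) ≈ 0.909, f(5/3) ≈ -0.191, f(7/3) ≈ -0.999, f(3) ≈ -0.279, f(11/3) ≈ 0.867, f(13/3) ≈ 0.688, f(5) ≈ -0.544.
T_6 = (Δs/2)·[f(s_0) + 2f(s_1) + ... + 2f(s_{5}) + f(s_6)].
Sum ≈ 0.179.

0.179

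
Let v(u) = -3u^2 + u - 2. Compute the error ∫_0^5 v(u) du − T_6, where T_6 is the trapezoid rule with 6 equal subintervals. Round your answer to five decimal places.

1.73611

Exact integral: ∫_0^5 v(u) du = -122.5.
T_6 ≈ -124.2361111.
Error ≈ -122.5 − (-124.2361111) ≈ 1.73611.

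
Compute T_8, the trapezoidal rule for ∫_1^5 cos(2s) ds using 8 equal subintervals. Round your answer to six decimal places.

Δs = (5 − 1)/8 = 0.5.
f(1) ≈ -0.416147, f(1.5) ≈ -0.989992, f(2) ≈ -0.653644, f(2.5) ≈ 0.283662, f(3) ≈ 0.960170, f(3.5) ≈ 0.753902, f(4) ≈ -0.145500, f(4.5) ≈ -0.911130, f(5) ≈ -0.839072.
T_8 = (Δs/2)·[f(s_0) + 2f(s_1) + ... + 2f(s_{7}) + f(s_8)].
Sum ≈ -0.665070.

-0.665070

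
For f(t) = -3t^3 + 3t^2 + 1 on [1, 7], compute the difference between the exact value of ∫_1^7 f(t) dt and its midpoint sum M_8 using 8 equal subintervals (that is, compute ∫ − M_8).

Exact integral: ∫_1^7 f(t) dt = -1452.
M_8 = -1442.71875.
Error = -1452 − (-1442.71875) = -9.28125.

-9.28125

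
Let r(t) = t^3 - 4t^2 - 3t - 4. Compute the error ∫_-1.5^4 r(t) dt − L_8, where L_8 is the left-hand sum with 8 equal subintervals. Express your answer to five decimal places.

-1.30965

Exact integral: ∫_-1.5^4 r(t) dt ≈ -69.7239583.
L_8 ≈ -68.4143066.
Error ≈ -69.7239583 − (-68.4143066) ≈ -1.30965.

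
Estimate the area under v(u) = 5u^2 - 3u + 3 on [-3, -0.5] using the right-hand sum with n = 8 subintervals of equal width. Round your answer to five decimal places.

57.61230

Δu = (-0.5 − (-3))/8 = 0.3125.
Right endpoints: -2.6875, -2.375, -2.0625, -1.75, -1.4375, -1.125, -0.8125, -0.5.
v(-2.6875) = 47.17578125, v(-2.375) = 38.328125, v(-2.0625) = 30.45703125, v(-1.75) = 23.5625, v(-1.4375) = 17.64453125, v(-1.125) = 12.703125, v(-0.8125) = 8.73828125, v(-0.5) = 5.75.
Sum = Δu · [v(-2.6875) + v(-2.375) + v(-2.0625) + ...].
Sum ≈ 57.61230.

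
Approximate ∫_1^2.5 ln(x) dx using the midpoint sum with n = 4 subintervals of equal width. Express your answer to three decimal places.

0.794

Δx = (2.5 − 1)/4 = 0.375.
Midpoints: 1.1875, 1.5625, 1.9375, 2.3125.
f(1.1875) ≈ 0.172, f(1.5625) ≈ 0.446, f(1.9375) ≈ 0.661, f(2.3125) ≈ 0.838.
Sum = Δx · [f(1.1875) + f(1.5625) + f(1.9375) + f(2.3125)].
Sum ≈ 0.794.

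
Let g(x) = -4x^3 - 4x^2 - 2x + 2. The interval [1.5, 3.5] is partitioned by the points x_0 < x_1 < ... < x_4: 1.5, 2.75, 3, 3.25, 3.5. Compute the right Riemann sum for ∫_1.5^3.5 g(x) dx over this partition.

Subinterval widths: 1.25, 0.25, 0.25, 0.25.
Right endpoints: 2.75, 3, 3.25, 3.5.
g(2.75) = -116.9375, g(3) = -148, g(3.25) = -184.0625, g(3.5) = -225.5.
Sum = Σ Δx_i · g(x_i).
Sum = -285.5625.

-285.5625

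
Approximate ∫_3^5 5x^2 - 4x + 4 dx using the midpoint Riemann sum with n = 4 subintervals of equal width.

139.125

Δx = (5 − 3)/4 = 0.5.
Midpoints: 3.25, 3.75, 4.25, 4.75.
f(3.25) = 43.8125, f(3.75) = 59.3125, f(4.25) = 77.3125, f(4.75) = 97.8125.
Sum = Δx · [f(3.25) + f(3.75) + f(4.25) + f(4.75)].
Sum = 139.125.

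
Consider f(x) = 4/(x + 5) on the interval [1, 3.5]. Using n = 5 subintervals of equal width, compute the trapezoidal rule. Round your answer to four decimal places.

Δx = (3.5 − 1)/5 = 0.5.
f(1) = 2/3, f(1.5) = 8/13, f(2) = 4/7, f(2.5) = 8/15, f(3) = 0.5, f(3.5) = 8/17.
T_5 = (Δx/2)·[f(x_0) + 2f(x_1) + ... + 2f(x_{4}) + f(x_5)].
Sum ≈ 1.3944.

1.3944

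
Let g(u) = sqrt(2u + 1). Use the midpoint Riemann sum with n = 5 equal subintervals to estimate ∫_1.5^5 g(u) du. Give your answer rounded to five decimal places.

Δu = (5 − 1.5)/5 = 0.7.
Midpoints: 1.85, 2.55, 3.25, 3.95, 4.65.
g(1.85) ≈ 2.16795, g(2.55) ≈ 2.46982, g(3.25) ≈ 2.73861, g(3.95) ≈ 2.98329, g(4.65) ≈ 3.20936.
Sum = Δu · [g(1.85) + g(2.55) + g(3.25) + g(3.95) + g(4.65)].
Sum ≈ 9.49832.

9.49832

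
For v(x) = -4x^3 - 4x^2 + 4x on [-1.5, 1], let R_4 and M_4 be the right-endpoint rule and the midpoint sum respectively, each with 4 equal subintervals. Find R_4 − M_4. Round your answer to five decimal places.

R_4 = -5.21484375.
M_4 ≈ -4.1894531.
R_4 − M_4 ≈ -1.02539.

-1.02539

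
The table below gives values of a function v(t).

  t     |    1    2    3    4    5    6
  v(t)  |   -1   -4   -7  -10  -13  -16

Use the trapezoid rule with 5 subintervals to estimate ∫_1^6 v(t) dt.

Δt = 1.
T_5 = (1/2)·[(-1) + 2·(-4) + 2·(-7) + 2·(-10) + 2·(-13) + (-16)] = -42.5.

-42.5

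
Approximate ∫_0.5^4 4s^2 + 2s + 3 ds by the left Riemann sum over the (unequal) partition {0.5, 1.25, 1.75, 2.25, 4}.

67.5625

Subinterval widths: 0.75, 0.5, 0.5, 1.75.
Left endpoints: 0.5, 1.25, 1.75, 2.25.
f(0.5) = 5, f(1.25) = 11.75, f(1.75) = 18.75, f(2.25) = 27.75.
Sum = Σ Δs_i · f(s_i).
Sum = 67.5625.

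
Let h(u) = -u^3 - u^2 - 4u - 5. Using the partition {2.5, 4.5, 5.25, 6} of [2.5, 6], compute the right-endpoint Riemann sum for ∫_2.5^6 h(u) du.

-628.19921875

Subinterval widths: 2, 0.75, 0.75.
Right endpoints: 4.5, 5.25, 6.
h(4.5) = -134.375, h(5.25) = -198.265625, h(6) = -281.
Sum = Σ Δu_i · h(u_i).
Sum = -628.19921875.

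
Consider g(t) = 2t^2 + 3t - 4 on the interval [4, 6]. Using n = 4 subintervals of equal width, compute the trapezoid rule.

123.5

Δt = (6 − 4)/4 = 0.5.
g(4) = 40, g(4.5) = 50, g(5) = 61, g(5.5) = 73, g(6) = 86.
T_4 = (Δt/2)·[g(t_0) + 2g(t_1) + 2g(t_2) + 2g(t_3) + g(t_4)].
Sum = 123.5.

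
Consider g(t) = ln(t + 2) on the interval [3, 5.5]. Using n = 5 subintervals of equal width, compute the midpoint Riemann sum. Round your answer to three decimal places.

Δt = (5.5 − 3)/5 = 0.5.
Midpoints: 3.25, 3.75, 4.25, 4.75, 5.25.
g(3.25) ≈ 1.658, g(3.75) ≈ 1.749, g(4.25) ≈ 1.833, g(4.75) ≈ 1.910, g(5.25) ≈ 1.981.
Sum = Δt · [g(3.25) + g(3.75) + g(4.25) + g(4.75) + g(5.25)].
Sum ≈ 4.565.

4.565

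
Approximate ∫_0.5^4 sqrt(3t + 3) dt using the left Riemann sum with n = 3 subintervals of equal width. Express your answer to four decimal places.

9.7311

Δt = (4 − 0.5)/3 = 7/6.
Left endpoints: 0.5, 5/3, 17/6.
f(0.5) ≈ 2.1213, f(5/3) ≈ 2.8284, f(17/6) ≈ 3.3912.
Sum = Δt · [f(0.5) + f(5/3) + f(17/6)].
Sum ≈ 9.7311.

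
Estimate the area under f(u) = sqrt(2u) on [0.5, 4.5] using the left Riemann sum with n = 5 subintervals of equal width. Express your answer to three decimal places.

Δu = (4.5 − 0.5)/5 = 0.8.
Left endpoints: 0.5, 1.3, 2.1, 2.9, 3.7.
f(0.5) ≈ 1.000, f(1.3) ≈ 1.612, f(2.1) ≈ 2.049, f(2.9) ≈ 2.408, f(3.7) ≈ 2.720.
Sum = Δu · [f(0.5) + f(1.3) + f(2.1) + f(2.9) + f(3.7)].
Sum ≈ 7.832.

7.832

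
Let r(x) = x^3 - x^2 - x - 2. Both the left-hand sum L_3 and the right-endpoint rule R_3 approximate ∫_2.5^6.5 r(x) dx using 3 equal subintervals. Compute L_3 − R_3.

L_3 ≈ 192.981481.
R_3 ≈ 484.981481.
L_3 − R_3 = -292.

-292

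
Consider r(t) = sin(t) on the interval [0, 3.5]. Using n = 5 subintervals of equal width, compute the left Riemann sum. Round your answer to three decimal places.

1.980

Δt = (3.5 − 0)/5 = 0.7.
Left endpoints: 0, 0.7, 1.4, 2.1, 2.8.
r(0) ≈ 0.000, r(0.7) ≈ 0.644, r(1.4) ≈ 0.985, r(2.1) ≈ 0.863, r(2.8) ≈ 0.335.
Sum = Δt · [r(0) + r(0.7) + r(1.4) + r(2.1) + r(2.8)].
Sum ≈ 1.980.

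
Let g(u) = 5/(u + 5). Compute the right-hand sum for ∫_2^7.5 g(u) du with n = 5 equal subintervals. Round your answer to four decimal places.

2.7333

Δu = (7.5 − 2)/5 = 1.1.
Right endpoints: 3.1, 4.2, 5.3, 6.4, 7.5.
g(3.1) = 50/81, g(4.2) = 25/46, g(5.3) = 50/103, g(6.4) = 25/57, g(7.5) = 0.4.
Sum = Δu · [g(3.1) + g(4.2) + g(5.3) + g(6.4) + g(7.5)].
Sum ≈ 2.7333.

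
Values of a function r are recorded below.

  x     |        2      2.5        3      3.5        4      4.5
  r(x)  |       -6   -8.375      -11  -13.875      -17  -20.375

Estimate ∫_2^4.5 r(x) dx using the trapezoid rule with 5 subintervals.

Δx = 0.5.
T_5 = (0.5/2)·[(-6) + 2·(-8.375) + 2·(-11) + 2·(-13.875) + 2·(-17) + (-20.375)] = -31.71875.

-31.71875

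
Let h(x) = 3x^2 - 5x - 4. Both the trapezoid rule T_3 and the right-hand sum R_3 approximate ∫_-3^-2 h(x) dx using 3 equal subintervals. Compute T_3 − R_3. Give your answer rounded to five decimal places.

3.33333

T_3 ≈ 27.5555556.
R_3 ≈ 24.2222222.
T_3 − R_3 ≈ 3.33333.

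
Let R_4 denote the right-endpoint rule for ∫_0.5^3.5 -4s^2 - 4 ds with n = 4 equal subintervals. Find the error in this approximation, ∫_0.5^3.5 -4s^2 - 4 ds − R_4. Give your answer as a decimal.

Exact integral: ∫_0.5^3.5 f(s) ds = -69.
R_4 = -88.125.
Error = -69 − (-88.125) = 19.125.

19.125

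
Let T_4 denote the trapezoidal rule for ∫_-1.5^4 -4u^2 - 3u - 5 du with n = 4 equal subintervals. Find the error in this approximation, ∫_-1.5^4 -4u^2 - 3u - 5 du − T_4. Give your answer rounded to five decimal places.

Exact integral: ∫_-1.5^4 f(u) du ≈ -137.9583333.
T_4 = -144.890625.
Error ≈ -137.9583333 − (-144.890625) ≈ 6.93229.

6.93229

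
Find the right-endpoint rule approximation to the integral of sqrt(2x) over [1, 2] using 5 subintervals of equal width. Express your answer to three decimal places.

1.782

Δx = (2 − 1)/5 = 0.2.
Right endpoints: 1.2, 1.4, 1.6, 1.8, 2.
f(1.2) ≈ 1.549, f(1.4) ≈ 1.673, f(1.6) ≈ 1.789, f(1.8) ≈ 1.897, f(2) ≈ 2.000.
Sum = Δx · [f(1.2) + f(1.4) + f(1.6) + f(1.8) + f(2)].
Sum ≈ 1.782.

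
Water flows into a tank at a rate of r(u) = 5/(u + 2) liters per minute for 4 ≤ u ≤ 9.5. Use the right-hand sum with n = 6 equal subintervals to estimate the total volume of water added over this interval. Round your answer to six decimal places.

Δu = (9.5 − 4)/6 = 11/12.
Right endpoints: 59/12, 35/6, 6.75, 23/3, 103/12, 9.5.
r(59/12) = 60/83, r(35/6) = 30/47, r(6.75) = 4/7, r(23/3) = 15/29, r(103/12) = 60/127, r(9.5) = 10/23.
Sum = Δu · [r(59/12) + r(35/6) + r(6.75) + ...].
Sum ≈ 3.077326.

3.077326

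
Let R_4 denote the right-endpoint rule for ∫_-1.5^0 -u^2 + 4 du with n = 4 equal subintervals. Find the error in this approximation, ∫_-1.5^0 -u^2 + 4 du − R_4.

Exact integral: ∫_-1.5^0 f(u) du = 4.875.
R_4 = 5.26171875.
Error = 4.875 − 5.26171875 = -0.38671875.

-0.38671875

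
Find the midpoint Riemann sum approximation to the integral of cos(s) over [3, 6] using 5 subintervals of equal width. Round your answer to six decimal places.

Δs = (6 − 3)/5 = 0.6.
Midpoints: 3.3, 3.9, 4.5, 5.1, 5.7.
f(3.3) ≈ -0.987480, f(3.9) ≈ -0.725932, f(4.5) ≈ -0.210796, f(5.1) ≈ 0.377978, f(5.7) ≈ 0.834713.
Sum = Δs · [f(3.3) + f(3.9) + f(4.5) + f(5.1) + f(5.7)].
Sum ≈ -0.426910.

-0.426910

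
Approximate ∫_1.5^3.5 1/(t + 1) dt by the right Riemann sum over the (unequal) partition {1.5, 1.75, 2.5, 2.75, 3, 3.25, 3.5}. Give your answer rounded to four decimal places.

0.5487

Subinterval widths: 0.25, 0.75, 0.25, 0.25, 0.25, 0.25.
Right endpoints: 1.75, 2.5, 2.75, 3, 3.25, 3.5.
f(1.75) = 4/11, f(2.5) = 2/7, f(2.75) = 4/15, f(3) = 0.25, f(3.25) = 4/17, f(3.5) = 2/9.
Sum = Σ Δt_i · f(t_i).
Sum ≈ 0.5487.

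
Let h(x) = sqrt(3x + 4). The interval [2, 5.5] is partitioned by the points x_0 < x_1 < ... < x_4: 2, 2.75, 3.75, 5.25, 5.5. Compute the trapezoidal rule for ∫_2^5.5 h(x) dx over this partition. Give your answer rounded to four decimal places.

Subinterval widths: 0.75, 1, 1.5, 0.25.
h(2) ≈ 3.1623, h(2.75) ≈ 3.5000, h(3.75) ≈ 3.9051, h(5.25) ≈ 4.4441, h(5.5) ≈ 4.5277.
On each subinterval the trapezoid contributes (Δx_i/2)·[h(x_{i-1}) + h(x_i)].
Sum ≈ 13.5843.

13.5843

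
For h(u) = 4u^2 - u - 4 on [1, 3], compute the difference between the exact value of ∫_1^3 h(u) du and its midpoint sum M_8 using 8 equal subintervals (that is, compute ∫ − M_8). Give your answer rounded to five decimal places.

0.04167

Exact integral: ∫_1^3 h(u) du ≈ 22.6666667.
M_8 = 22.625.
Error ≈ 22.6666667 − 22.625 ≈ 0.04167.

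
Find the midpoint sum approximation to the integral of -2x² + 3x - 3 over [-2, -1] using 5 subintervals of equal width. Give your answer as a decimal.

Δx = (-1 − (-2))/5 = 0.2.
Midpoints: -1.9, -1.7, -1.5, -1.3, -1.1.
f(-1.9) = -15.92, f(-1.7) = -13.88, f(-1.5) = -12, f(-1.3) = -10.28, f(-1.1) = -8.72.
Sum = Δx · [f(-1.9) + f(-1.7) + f(-1.5) + f(-1.3) + f(-1.1)].
Sum = -12.16.

-12.16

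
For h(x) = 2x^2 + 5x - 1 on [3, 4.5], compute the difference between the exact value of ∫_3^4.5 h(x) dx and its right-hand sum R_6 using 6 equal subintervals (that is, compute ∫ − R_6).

-3.78125

Exact integral: ∫_3^4.5 h(x) dx = 69.375.
R_6 = 73.15625.
Error = 69.375 − 73.15625 = -3.78125.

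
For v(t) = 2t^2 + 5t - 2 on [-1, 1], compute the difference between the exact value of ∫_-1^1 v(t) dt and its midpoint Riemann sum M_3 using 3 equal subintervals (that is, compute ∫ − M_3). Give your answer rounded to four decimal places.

Exact integral: ∫_-1^1 v(t) dt ≈ -2.666667.
M_3 ≈ -2.814815.
Error ≈ -2.666667 − (-2.814815) ≈ 0.1481.

0.1481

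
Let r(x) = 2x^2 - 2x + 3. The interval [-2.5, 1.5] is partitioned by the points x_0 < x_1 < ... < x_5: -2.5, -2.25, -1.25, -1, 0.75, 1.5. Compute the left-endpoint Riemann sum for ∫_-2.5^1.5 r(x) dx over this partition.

39.125

Subinterval widths: 0.25, 1, 0.25, 1.75, 0.75.
Left endpoints: -2.5, -2.25, -1.25, -1, 0.75.
r(-2.5) = 20.5, r(-2.25) = 17.625, r(-1.25) = 8.625, r(-1) = 7, r(0.75) = 2.625.
Sum = Σ Δx_i · r(x_i).
Sum = 39.125.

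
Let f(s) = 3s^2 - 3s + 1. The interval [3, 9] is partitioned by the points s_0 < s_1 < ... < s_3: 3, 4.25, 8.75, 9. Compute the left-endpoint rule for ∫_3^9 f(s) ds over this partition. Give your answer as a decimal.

Subinterval widths: 1.25, 4.5, 0.25.
Left endpoints: 3, 4.25, 8.75.
f(3) = 19, f(4.25) = 42.4375, f(8.75) = 204.4375.
Sum = Σ Δs_i · f(s_i).
Sum = 265.828125.

265.828125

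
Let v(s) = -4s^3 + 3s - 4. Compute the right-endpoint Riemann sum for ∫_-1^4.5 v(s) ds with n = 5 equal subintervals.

-619.08

Δs = (4.5 − (-1))/5 = 1.1.
Right endpoints: 0.1, 1.2, 2.3, 3.4, 4.5.
v(0.1) = -3.704, v(1.2) = -7.312, v(2.3) = -45.768, v(3.4) = -151.016, v(4.5) = -355.
Sum = Δs · [v(0.1) + v(1.2) + v(2.3) + v(3.4) + v(4.5)].
Sum = -619.08.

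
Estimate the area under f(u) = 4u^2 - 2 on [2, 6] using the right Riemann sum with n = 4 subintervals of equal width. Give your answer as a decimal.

Δu = (6 − 2)/4 = 1.
Right endpoints: 3, 4, 5, 6.
f(3) = 34, f(4) = 62, f(5) = 98, f(6) = 142.
Sum = Δu · [f(3) + f(4) + f(5) + f(6)].
Sum = 336.

336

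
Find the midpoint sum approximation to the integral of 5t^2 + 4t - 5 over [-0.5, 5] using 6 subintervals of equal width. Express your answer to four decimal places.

228.6160

Δt = (5 − (-0.5))/6 = 11/12.
Midpoints: -1/24, 0.875, 43/24, 65/24, 3.625, 109/24.
f(-1/24) = -2971/576, f(0.875) = 2.328125, f(43/24) = 10493/576, f(65/24) = 24485/576, f(3.625) = 75.203125, f(109/24) = 66989/576.
Sum = Δt · [f(-1/24) + f(0.875) + f(43/24) + ...].
Sum ≈ 228.6160.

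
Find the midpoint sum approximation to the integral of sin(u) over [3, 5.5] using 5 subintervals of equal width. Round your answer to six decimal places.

-1.716487

Δu = (5.5 − 3)/5 = 0.5.
Midpoints: 3.25, 3.75, 4.25, 4.75, 5.25.
f(3.25) ≈ -0.108195, f(3.75) ≈ -0.571561, f(4.25) ≈ -0.894989, f(4.75) ≈ -0.999293, f(5.25) ≈ -0.858934.
Sum = Δu · [f(3.25) + f(3.75) + f(4.25) + f(4.75) + f(5.25)].
Sum ≈ -1.716487.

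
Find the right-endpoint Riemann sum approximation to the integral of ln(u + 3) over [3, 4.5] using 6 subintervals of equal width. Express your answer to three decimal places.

Δu = (4.5 − 3)/6 = 0.25.
Right endpoints: 3.25, 3.5, 3.75, 4, 4.25, 4.5.
f(3.25) ≈ 1.833, f(3.5) ≈ 1.872, f(3.75) ≈ 1.910, f(4) ≈ 1.946, f(4.25) ≈ 1.981, f(4.5) ≈ 2.015.
Sum = Δu · [f(3.25) + f(3.5) + f(3.75) + ...].
Sum ≈ 2.889.

2.889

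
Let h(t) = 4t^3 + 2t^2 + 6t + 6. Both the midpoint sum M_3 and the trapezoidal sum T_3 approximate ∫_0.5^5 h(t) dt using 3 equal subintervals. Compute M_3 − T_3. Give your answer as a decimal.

-88.59375

M_3 = 779.90625.
T_3 = 868.5.
M_3 − T_3 = -88.59375.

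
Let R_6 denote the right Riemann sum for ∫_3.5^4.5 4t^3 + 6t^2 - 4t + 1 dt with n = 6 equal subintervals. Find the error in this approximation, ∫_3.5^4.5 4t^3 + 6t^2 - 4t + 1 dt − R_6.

-20

Exact integral: ∫_3.5^4.5 f(t) dt = 341.5.
R_6 = 361.5.
Error = 341.5 − 361.5 = -20.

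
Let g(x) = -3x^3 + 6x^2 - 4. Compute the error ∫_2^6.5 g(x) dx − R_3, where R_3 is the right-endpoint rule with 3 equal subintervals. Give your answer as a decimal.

482.203125

Exact integral: ∫_2^6.5 g(x) dx = -811.546875.
R_3 = -1293.75.
Error = -811.546875 − (-1293.75) = 482.203125.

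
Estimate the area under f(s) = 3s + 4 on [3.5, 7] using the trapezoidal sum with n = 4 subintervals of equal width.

Δs = (7 − 3.5)/4 = 0.875.
f(3.5) = 14.5, f(4.375) = 17.125, f(5.25) = 19.75, f(6.125) = 22.375, f(7) = 25.
T_4 = (Δs/2)·[f(s_0) + 2f(s_1) + 2f(s_2) + 2f(s_3) + f(s_4)].
Sum = 69.125.

69.125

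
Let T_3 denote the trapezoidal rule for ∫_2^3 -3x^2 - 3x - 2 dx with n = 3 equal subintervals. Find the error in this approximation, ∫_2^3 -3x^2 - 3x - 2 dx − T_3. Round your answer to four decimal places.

0.0556

Exact integral: ∫_2^3 f(x) dx = -28.5.
T_3 ≈ -28.555556.
Error ≈ -28.5 − (-28.555556) ≈ 0.0556.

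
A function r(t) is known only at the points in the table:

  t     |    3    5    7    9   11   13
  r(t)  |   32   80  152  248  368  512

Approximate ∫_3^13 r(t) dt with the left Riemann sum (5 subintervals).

Δt = 2.
Sum = 2·[32 + 80 + 152 + 248 + 368] = 1760.

1760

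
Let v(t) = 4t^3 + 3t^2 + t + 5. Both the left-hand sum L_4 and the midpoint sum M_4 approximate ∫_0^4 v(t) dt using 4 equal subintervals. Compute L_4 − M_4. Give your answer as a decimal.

-127

L_4 = 212.
M_4 = 339.
L_4 − M_4 = -127.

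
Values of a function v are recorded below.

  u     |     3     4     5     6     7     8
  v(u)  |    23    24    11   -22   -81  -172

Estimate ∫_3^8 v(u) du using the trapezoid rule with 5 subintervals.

Δu = 1.
T_5 = (1/2)·[23 + 2·24 + 2·11 + 2·(-22) + 2·(-81) + (-172)] = -142.5.

-142.5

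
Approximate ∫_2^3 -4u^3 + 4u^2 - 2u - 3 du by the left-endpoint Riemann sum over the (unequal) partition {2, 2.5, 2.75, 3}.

Subinterval widths: 0.5, 0.25, 0.25.
Left endpoints: 2, 2.5, 2.75.
f(2) = -23, f(2.5) = -45.5, f(2.75) = -61.4375.
Sum = Σ Δu_i · f(u_i).
Sum = -38.234375.

-38.234375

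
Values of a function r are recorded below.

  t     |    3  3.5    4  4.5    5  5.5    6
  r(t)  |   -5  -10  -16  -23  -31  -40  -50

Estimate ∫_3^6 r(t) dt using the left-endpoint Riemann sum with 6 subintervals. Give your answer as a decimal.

Δt = 0.5.
Sum = 0.5·[(-5) + (-10) + (-16) + (-23) + (-31) + (-40)] = -62.5.

-62.5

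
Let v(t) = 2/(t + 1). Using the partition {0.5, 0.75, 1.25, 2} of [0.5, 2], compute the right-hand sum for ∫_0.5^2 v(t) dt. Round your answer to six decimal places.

Subinterval widths: 0.25, 0.5, 0.75.
Right endpoints: 0.75, 1.25, 2.
v(0.75) = 8/7, v(1.25) = 8/9, v(2) = 2/3.
Sum = Σ Δt_i · v(t_i).
Sum ≈ 1.230159.

1.230159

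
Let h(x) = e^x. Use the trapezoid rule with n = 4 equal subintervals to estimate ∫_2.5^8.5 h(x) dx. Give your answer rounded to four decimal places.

5789.0984

Δx = (8.5 − 2.5)/4 = 1.5.
h(2.5) ≈ 12.1825, h(4) ≈ 54.5982, h(5.5) ≈ 244.6919, h(7) ≈ 1096.6332, h(8.5) ≈ 4914.7688.
T_4 = (Δx/2)·[h(x_0) + 2h(x_1) + 2h(x_2) + 2h(x_3) + h(x_4)].
Sum ≈ 5789.0984.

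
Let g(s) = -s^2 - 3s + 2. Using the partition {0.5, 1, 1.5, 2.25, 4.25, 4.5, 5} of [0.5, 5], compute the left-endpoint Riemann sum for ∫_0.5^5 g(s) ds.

-47.140625

Subinterval widths: 0.5, 0.5, 0.75, 2, 0.25, 0.5.
Left endpoints: 0.5, 1, 1.5, 2.25, 4.25, 4.5.
g(0.5) = 0.25, g(1) = -2, g(1.5) = -4.75, g(2.25) = -9.8125, g(4.25) = -28.8125, g(4.5) = -31.75.
Sum = Σ Δs_i · g(s_i).
Sum = -47.140625.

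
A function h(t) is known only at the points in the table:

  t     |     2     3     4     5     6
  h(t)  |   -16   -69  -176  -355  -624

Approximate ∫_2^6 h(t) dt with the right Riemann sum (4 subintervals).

Δt = 1.
Sum = 1·[(-69) + (-176) + (-355) + (-624)] = -1224.

-1224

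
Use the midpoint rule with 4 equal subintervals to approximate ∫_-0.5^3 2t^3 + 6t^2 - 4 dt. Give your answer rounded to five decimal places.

77.70410

Δt = (3 − (-0.5))/4 = 0.875.
Midpoints: -0.0625, 0.8125, 1.6875, 2.5625.
f(-0.0625) = -8145/2048, f(0.8125) = 2117/2048, f(1.6875) = 46483/2048, f(2.5625) = 141417/2048.
Sum = Δt · [f(-0.0625) + f(0.8125) + f(1.6875) + f(2.5625)].
Sum ≈ 77.70410.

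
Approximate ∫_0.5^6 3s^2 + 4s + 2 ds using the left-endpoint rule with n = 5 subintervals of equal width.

Δs = (6 − 0.5)/5 = 1.1.
Left endpoints: 0.5, 1.6, 2.7, 3.8, 4.9.
f(0.5) = 4.75, f(1.6) = 16.08, f(2.7) = 34.67, f(3.8) = 60.52, f(4.9) = 93.63.
Sum = Δs · [f(0.5) + f(1.6) + f(2.7) + f(3.8) + f(4.9)].
Sum = 230.615.

230.615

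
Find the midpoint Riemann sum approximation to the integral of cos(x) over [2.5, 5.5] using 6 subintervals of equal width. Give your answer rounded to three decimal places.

Δx = (5.5 − 2.5)/6 = 0.5.
Midpoints: 2.75, 3.25, 3.75, 4.25, 4.75, 5.25.
f(2.75) ≈ -0.924, f(3.25) ≈ -0.994, f(3.75) ≈ -0.821, f(4.25) ≈ -0.446, f(4.75) ≈ 0.038, f(5.25) ≈ 0.512.
Sum = Δx · [f(2.75) + f(3.25) + f(3.75) + ...].
Sum ≈ -1.318.

-1.318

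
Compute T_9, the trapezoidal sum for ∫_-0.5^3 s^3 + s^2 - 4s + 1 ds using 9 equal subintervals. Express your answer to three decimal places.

Δs = (3 − (-0.5))/9 = 7/18.
f(-0.5) = 3.125, f(-1/9) = 1061/729, f(5/18) = -73/5832, f(2/3) = -25/27, f(19/18) = -5435/5832, f(13/9) = 235/729, f(11/6) = 689/216, f(20/9) = 5849/729, f(47/18) = 88505/5832, f(3) = 25.
T_9 = (Δs/2)·[f(s_0) + 2f(s_1) + ... + 2f(s_{8}) + f(s_9)].
Sum ≈ 15.695.

15.695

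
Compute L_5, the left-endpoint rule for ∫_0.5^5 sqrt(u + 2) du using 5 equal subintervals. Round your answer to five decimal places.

Δu = (5 − 0.5)/5 = 0.9.
Left endpoints: 0.5, 1.4, 2.3, 3.2, 4.1.
f(0.5) ≈ 1.58114, f(1.4) ≈ 1.84391, f(2.3) ≈ 2.07364, f(3.2) ≈ 2.28035, f(4.1) ≈ 2.46982.
Sum = Δu · [f(0.5) + f(1.4) + f(2.3) + f(3.2) + f(4.1)].
Sum ≈ 9.22397.

9.22397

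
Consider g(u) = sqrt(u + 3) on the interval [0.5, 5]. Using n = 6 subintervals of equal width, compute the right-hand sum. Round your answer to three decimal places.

11.075

Δu = (5 − 0.5)/6 = 0.75.
Right endpoints: 1.25, 2, 2.75, 3.5, 4.25, 5.
g(1.25) ≈ 2.062, g(2) ≈ 2.236, g(2.75) ≈ 2.398, g(3.5) ≈ 2.550, g(4.25) ≈ 2.693, g(5) ≈ 2.828.
Sum = Δu · [g(1.25) + g(2) + g(2.75) + ...].
Sum ≈ 11.075.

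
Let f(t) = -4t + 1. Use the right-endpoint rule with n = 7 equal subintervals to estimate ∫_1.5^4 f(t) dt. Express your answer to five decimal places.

-26.78571

Δt = (4 − 1.5)/7 = 5/14.
Right endpoints: 13/7, 31/14, 18/7, 41/14, 23/7, 51/14, 4.
f(13/7) = -45/7, f(31/14) = -55/7, f(18/7) = -65/7, f(41/14) = -75/7, f(23/7) = -85/7, f(51/14) = -95/7, f(4) = -15.
Sum = Δt · [f(13/7) + f(31/14) + f(18/7) + ...].
Sum ≈ -26.78571.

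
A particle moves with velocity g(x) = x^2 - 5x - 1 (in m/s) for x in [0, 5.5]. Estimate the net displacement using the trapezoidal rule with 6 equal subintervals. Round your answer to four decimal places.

Δx = (5.5 − 0)/6 = 11/12.
g(0) = -1, g(11/12) = -683/144, g(11/6) = -245/36, g(2.75) = -7.1875, g(11/3) = -53/9, g(55/12) = -419/144, g(5.5) = 1.75.
T_6 = (Δx/2)·[g(x_0) + 2g(x_1) + ... + 2g(x_{5}) + g(x_6)].
Sum ≈ -24.8964.

-24.8964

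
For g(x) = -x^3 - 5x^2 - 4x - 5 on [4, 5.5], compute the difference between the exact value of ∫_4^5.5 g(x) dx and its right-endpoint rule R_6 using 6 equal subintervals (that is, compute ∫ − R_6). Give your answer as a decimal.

22.75390625

Exact integral: ∫_4^5.5 g(x) dx = -371.390625.
R_6 = -394.14453125.
Error = -371.390625 − (-394.14453125) = 22.75390625.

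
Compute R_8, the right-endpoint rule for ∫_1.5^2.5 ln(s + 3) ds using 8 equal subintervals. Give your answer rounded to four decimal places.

Δs = (2.5 − 1.5)/8 = 0.125.
Right endpoints: 1.625, 1.75, 1.875, 2, 2.125, 2.25, 2.375, 2.5.
f(1.625) ≈ 1.5315, f(1.75) ≈ 1.5581, f(1.875) ≈ 1.5841, f(2) ≈ 1.6094, f(2.125) ≈ 1.6341, f(2.25) ≈ 1.6582, f(2.375) ≈ 1.6818, f(2.5) ≈ 1.7047.
Sum = Δs · [f(1.625) + f(1.75) + f(1.875) + ...].
Sum ≈ 1.6203.

1.6203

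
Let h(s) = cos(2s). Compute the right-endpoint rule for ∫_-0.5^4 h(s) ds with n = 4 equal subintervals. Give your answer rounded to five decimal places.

Δs = (4 − (-0.5))/4 = 1.125.
Right endpoints: 0.625, 1.75, 2.875, 4.
h(0.625) ≈ 0.31532, h(1.75) ≈ -0.93646, h(2.875) ≈ 0.86119, h(4) ≈ -0.14550.
Sum = Δs · [h(0.625) + h(1.75) + h(2.875) + h(4)].
Sum ≈ 0.10638.

0.10638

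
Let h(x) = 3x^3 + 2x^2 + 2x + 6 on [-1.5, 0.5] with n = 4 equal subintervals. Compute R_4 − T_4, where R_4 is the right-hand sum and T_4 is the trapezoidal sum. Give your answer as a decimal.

R_4 = 11.
T_4 = 8.375.
R_4 − T_4 = 2.625.

2.625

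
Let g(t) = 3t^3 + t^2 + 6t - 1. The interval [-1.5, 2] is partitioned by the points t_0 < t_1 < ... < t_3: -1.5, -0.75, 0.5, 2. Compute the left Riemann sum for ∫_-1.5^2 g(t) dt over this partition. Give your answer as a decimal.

-17.22265625

Subinterval widths: 0.75, 1.25, 1.5.
Left endpoints: -1.5, -0.75, 0.5.
g(-1.5) = -17.875, g(-0.75) = -6.203125, g(0.5) = 2.625.
Sum = Σ Δt_i · g(t_i).
Sum = -17.22265625.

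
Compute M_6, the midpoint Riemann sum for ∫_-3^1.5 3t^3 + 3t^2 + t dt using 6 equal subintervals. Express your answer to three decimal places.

Δt = (1.5 − (-3))/6 = 0.75.
Midpoints: -2.625, -1.875, -1.125, -0.375, 0.375, 1.125.
f(-2.625) = -18543/512, f(-1.875) = -5685/512, f(-1.125) = -819/512, f(-0.375) = -57/512, f(0.375) = 489/512, f(1.125) = 4707/512.
Sum = Δt · [f(-2.625) + f(-1.875) + f(-1.125) + ...].
Sum ≈ -29.162.

-29.162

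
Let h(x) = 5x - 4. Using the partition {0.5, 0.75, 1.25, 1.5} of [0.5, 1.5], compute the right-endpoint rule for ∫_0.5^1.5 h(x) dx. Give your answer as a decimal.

Subinterval widths: 0.25, 0.5, 0.25.
Right endpoints: 0.75, 1.25, 1.5.
h(0.75) = -0.25, h(1.25) = 2.25, h(1.5) = 3.5.
Sum = Σ Δx_i · h(x_i).
Sum = 1.9375.

1.9375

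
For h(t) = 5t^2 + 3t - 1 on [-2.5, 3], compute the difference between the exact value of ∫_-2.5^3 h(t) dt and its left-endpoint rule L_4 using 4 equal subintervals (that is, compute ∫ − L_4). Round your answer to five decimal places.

Exact integral: ∫_-2.5^3 h(t) dt ≈ 69.6666667.
L_4 = 57.53515625.
Error ≈ 69.6666667 − 57.53515625 ≈ 12.13151.

12.13151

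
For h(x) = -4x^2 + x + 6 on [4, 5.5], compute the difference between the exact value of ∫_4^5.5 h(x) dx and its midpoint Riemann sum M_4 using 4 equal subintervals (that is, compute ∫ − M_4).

-0.0703125

Exact integral: ∫_4^5.5 h(x) dx = -120.375.
M_4 = -120.3046875.
Error = -120.375 − (-120.3046875) = -0.0703125.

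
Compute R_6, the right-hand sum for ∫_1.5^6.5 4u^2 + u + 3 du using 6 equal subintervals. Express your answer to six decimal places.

467.731481

Δu = (6.5 − 1.5)/6 = 5/6.
Right endpoints: 7/3, 19/6, 4, 29/6, 17/3, 6.5.
f(7/3) = 244/9, f(19/6) = 833/18, f(4) = 71, f(29/6) = 1823/18, f(17/3) = 1234/9, f(6.5) = 178.5.
Sum = Δu · [f(7/3) + f(19/6) + f(4) + ...].
Sum ≈ 467.731481.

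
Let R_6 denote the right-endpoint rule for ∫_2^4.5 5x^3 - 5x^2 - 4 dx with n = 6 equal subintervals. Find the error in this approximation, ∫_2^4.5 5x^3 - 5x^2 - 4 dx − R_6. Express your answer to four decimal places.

-72.8262

Exact integral: ∫_2^4.5 f(x) dx ≈ 344.036458.
R_6 ≈ 416.862703.
Error ≈ 344.036458 − 416.862703 ≈ -72.8262.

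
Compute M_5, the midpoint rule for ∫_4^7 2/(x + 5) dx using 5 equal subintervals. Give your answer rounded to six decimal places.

Δx = (7 − 4)/5 = 0.6.
Midpoints: 4.3, 4.9, 5.5, 6.1, 6.7.
f(4.3) = 20/93, f(4.9) = 20/99, f(5.5) = 4/21, f(6.1) = 20/111, f(6.7) = 20/117.
Sum = Δx · [f(4.3) + f(4.9) + f(5.5) + f(6.1) + f(6.7)].
Sum ≈ 0.575202.

0.575202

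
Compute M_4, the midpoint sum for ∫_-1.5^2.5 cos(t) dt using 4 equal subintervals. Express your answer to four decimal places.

1.6645

Δt = (2.5 − (-1.5))/4 = 1.
Midpoints: -1, 0, 1, 2.
f(-1) ≈ 0.5403, f(0) ≈ 1.0000, f(1) ≈ 0.5403, f(2) ≈ -0.4161.
Sum = Δt · [f(-1) + f(0) + f(1) + f(2)].
Sum ≈ 1.6645.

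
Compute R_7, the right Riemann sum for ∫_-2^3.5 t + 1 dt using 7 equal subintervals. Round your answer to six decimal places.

11.785714

Δt = (3.5 − (-2))/7 = 11/14.
Right endpoints: -17/14, -3/7, 5/14, 8/7, 27/14, 19/7, 3.5.
f(-17/14) = -3/14, f(-3/7) = 4/7, f(5/14) = 19/14, f(8/7) = 15/7, f(27/14) = 41/14, f(19/7) = 26/7, f(3.5) = 4.5.
Sum = Δt · [f(-17/14) + f(-3/7) + f(5/14) + ...].
Sum ≈ 11.785714.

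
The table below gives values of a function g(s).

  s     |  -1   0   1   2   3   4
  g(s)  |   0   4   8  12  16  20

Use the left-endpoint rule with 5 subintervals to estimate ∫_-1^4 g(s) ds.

40

Δs = 1.
Sum = 1·[0 + 4 + 8 + 12 + 16] = 40.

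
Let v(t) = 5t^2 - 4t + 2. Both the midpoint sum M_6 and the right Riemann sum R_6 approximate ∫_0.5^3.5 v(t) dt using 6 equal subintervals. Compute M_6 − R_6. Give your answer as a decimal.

M_6 = 52.9375.
R_6 = 65.875.
M_6 − R_6 = -12.9375.

-12.9375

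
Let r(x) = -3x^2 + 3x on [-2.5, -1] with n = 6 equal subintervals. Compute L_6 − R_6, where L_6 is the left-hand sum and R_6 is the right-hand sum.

L_6 = -25.078125.
R_6 = -20.015625.
L_6 − R_6 = -5.0625.

-5.0625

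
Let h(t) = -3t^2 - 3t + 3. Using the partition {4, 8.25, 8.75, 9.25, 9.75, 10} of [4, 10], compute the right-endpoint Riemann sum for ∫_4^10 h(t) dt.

-1464.890625

Subinterval widths: 4.25, 0.5, 0.5, 0.5, 0.25.
Right endpoints: 8.25, 8.75, 9.25, 9.75, 10.
h(8.25) = -225.9375, h(8.75) = -252.9375, h(9.25) = -281.4375, h(9.75) = -311.4375, h(10) = -327.
Sum = Σ Δt_i · h(t_i).
Sum = -1464.890625.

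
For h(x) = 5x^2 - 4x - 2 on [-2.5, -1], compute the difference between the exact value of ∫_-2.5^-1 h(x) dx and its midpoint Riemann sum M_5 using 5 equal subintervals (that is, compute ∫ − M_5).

0.05625

Exact integral: ∫_-2.5^-1 h(x) dx = 31.875.
M_5 = 31.81875.
Error = 31.875 − 31.81875 = 0.05625.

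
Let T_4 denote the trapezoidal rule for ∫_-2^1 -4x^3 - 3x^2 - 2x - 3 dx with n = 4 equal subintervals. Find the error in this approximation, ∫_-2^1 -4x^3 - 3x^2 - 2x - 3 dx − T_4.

Exact integral: ∫_-2^1 f(x) dx = 0.
T_4 = 0.84375.
Error = 0 − 0.84375 = -0.84375.

-0.84375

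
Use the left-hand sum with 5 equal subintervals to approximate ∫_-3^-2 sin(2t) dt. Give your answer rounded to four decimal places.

Δt = (-2 − (-3))/5 = 0.2.
Left endpoints: -3, -2.8, -2.6, -2.4, -2.2.
f(-3) ≈ 0.2794, f(-2.8) ≈ 0.6313, f(-2.6) ≈ 0.8835, f(-2.4) ≈ 0.9962, f(-2.2) ≈ 0.9516.
Sum = Δt · [f(-3) + f(-2.8) + f(-2.6) + f(-2.4) + f(-2.2)].
Sum ≈ 0.7484.

0.7484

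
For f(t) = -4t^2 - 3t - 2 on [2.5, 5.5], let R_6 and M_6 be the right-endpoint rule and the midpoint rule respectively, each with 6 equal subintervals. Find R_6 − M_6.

-27

R_6 = -269.75.
M_6 = -242.75.
R_6 − M_6 = -27.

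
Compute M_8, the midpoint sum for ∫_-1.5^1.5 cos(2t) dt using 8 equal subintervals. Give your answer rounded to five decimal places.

0.14448

Δt = (1.5 − (-1.5))/8 = 0.375.
Midpoints: -1.3125, -0.9375, -0.5625, -0.1875, 0.1875, 0.5625, 0.9375, 1.3125.
f(-1.3125) ≈ -0.86951, f(-0.9375) ≈ -0.29953, f(-0.5625) ≈ 0.43118, f(-0.1875) ≈ 0.93051, f(0.1875) ≈ 0.93051, f(0.5625) ≈ 0.43118, f(0.9375) ≈ -0.29953, f(1.3125) ≈ -0.86951.
Sum = Δt · [f(-1.3125) + f(-0.9375) + f(-0.5625) + ...].
Sum ≈ 0.14448.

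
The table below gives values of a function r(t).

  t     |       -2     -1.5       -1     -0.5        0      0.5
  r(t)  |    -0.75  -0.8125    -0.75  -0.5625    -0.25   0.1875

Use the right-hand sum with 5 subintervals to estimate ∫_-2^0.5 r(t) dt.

Δt = 0.5.
Sum = 0.5·[(-0.8125) + (-0.75) + (-0.5625) + (-0.25) + 0.1875] = -1.09375.

-1.09375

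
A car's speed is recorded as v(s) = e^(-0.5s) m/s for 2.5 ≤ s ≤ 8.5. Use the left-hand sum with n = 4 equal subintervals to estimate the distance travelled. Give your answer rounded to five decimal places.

0.77395

Δs = (8.5 − 2.5)/4 = 1.5.
Left endpoints: 2.5, 4, 5.5, 7.
v(2.5) ≈ 0.28650, v(4) ≈ 0.13534, v(5.5) ≈ 0.06393, v(7) ≈ 0.03020.
Sum = Δs · [v(2.5) + v(4) + v(5.5) + v(7)].
Sum ≈ 0.77395.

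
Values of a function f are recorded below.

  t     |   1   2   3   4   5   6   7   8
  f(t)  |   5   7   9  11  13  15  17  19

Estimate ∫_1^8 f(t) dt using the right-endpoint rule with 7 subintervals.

Δt = 1.
Sum = 1·[7 + 9 + 11 + 13 + 15 + 17 + 19] = 91.

91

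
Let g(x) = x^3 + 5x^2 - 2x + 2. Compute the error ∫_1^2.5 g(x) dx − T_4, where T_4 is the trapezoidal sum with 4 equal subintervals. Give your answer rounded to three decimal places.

Exact integral: ∫_1^2.5 g(x) dx = 31.640625.
T_4 ≈ 32.00098.
Error ≈ 31.640625 − 32.00098 ≈ -0.360.

-0.360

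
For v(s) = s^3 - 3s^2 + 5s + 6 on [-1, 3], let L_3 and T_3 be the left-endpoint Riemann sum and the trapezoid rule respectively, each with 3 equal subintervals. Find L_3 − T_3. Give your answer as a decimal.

L_3 = 20.
T_3 = 36.
L_3 − T_3 = -16.

-16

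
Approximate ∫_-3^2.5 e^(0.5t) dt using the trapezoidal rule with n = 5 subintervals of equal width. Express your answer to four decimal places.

6.6983

Δt = (2.5 − (-3))/5 = 1.1.
f(-3) ≈ 0.2231, f(-1.9) ≈ 0.3867, f(-0.8) ≈ 0.6703, f(0.3) ≈ 1.1618, f(1.4) ≈ 2.0138, f(2.5) ≈ 3.4903.
T_5 = (Δt/2)·[f(t_0) + 2f(t_1) + ... + 2f(t_{4}) + f(t_5)].
Sum ≈ 6.6983.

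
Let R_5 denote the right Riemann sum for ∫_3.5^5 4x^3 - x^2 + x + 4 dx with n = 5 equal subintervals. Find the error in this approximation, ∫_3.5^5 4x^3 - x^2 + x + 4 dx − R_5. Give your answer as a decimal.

-48.7125

Exact integral: ∫_3.5^5 f(x) dx = 459.9375.
R_5 = 508.65.
Error = 459.9375 − 508.65 = -48.7125.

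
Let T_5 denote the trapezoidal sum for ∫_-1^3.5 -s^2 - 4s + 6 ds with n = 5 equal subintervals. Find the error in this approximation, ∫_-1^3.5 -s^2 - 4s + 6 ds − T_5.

0.6075

Exact integral: ∫_-1^3.5 f(s) ds = -10.125.
T_5 = -10.7325.
Error = -10.125 − (-10.7325) = 0.6075.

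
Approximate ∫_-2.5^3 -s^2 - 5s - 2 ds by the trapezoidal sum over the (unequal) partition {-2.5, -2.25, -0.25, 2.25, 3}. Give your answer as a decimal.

-36.09375

Subinterval widths: 0.25, 2, 2.5, 0.75.
f(-2.5) = 4.25, f(-2.25) = 4.1875, f(-0.25) = -0.8125, f(2.25) = -18.3125, f(3) = -26.
On each subinterval the trapezoid contributes (Δs_i/2)·[f(s_{i-1}) + f(s_i)].
Sum = -36.09375.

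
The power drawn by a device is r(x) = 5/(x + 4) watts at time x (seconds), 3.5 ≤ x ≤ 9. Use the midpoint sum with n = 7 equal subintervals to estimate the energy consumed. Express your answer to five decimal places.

Δx = (9 − 3.5)/7 = 11/14.
Midpoints: 109/28, 131/28, 153/28, 6.25, 197/28, 219/28, 241/28.
r(109/28) = 140/221, r(131/28) = 140/243, r(153/28) = 28/53, r(6.25) = 20/41, r(197/28) = 140/309, r(219/28) = 140/331, r(241/28) = 140/353.
Sum = Δx · [r(109/28) + r(131/28) + r(153/28) + ...].
Sum ≈ 2.74871.

2.74871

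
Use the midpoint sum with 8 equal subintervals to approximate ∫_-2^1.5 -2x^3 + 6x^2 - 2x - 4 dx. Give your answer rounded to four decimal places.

15.5500

Δx = (1.5 − (-2))/8 = 0.4375.
Midpoints: -1.78125, -1.34375, -0.90625, -0.46875, -0.03125, 0.40625, 0.84375, 1.28125.
f(-1.78125) = 489929/16384, f(-1.34375) = 235507/16384, f(-0.90625) = 69285/16384, f(-0.46875) = -25201/16384, f(-0.03125) = -64415/16384, f(0.40625) = -64821/16384, f(0.84375) = -42883/16384, f(1.28125) = -15065/16384.
Sum = Δx · [f(-1.78125) + f(-1.34375) + f(-0.90625) + ...].
Sum ≈ 15.5500.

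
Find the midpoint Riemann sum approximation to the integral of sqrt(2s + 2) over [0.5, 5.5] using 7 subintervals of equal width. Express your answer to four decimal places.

Δs = (5.5 − 0.5)/7 = 5/7.
Midpoints: 6/7, 11/7, 16/7, 3, 26/7, 31/7, 36/7.
f(6/7) ≈ 1.9272, f(11/7) ≈ 2.2678, f(16/7) ≈ 2.5635, f(3) ≈ 2.8284, f(26/7) ≈ 3.0706, f(31/7) ≈ 3.2950, f(36/7) ≈ 3.5051.
Sum = Δs · [f(6/7) + f(11/7) + f(16/7) + ...].
Sum ≈ 13.8983.

13.8983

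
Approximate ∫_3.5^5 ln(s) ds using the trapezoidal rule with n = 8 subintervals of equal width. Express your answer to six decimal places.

Δs = (5 − 3.5)/8 = 0.1875.
f(3.5) ≈ 1.252763, f(3.6875) ≈ 1.304949, f(3.875) ≈ 1.354546, f(4.0625) ≈ 1.401799, f(4.25) ≈ 1.446919, f(4.4375) ≈ 1.490091, f(4.625) ≈ 1.531476, f(4.8125) ≈ 1.571217, f(5) ≈ 1.609438.
T_8 = (Δs/2)·[f(s_0) + 2f(s_1) + ... + 2f(s_{7}) + f(s_8)].
Sum ≈ 2.162268.

2.162268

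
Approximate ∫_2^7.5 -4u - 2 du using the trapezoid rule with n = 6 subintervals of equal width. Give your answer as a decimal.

Δu = (7.5 − 2)/6 = 11/12.
f(2) = -10, f(35/12) = -41/3, f(23/6) = -52/3, f(4.75) = -21, f(17/3) = -74/3, f(79/12) = -85/3, f(7.5) = -32.
T_6 = (Δu/2)·[f(u_0) + 2f(u_1) + ... + 2f(u_{5}) + f(u_6)].
Sum = -115.5.

-115.5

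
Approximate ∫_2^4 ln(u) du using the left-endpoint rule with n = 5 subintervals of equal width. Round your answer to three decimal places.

2.017

Δu = (4 − 2)/5 = 0.4.
Left endpoints: 2, 2.4, 2.8, 3.2, 3.6.
f(2) ≈ 0.693, f(2.4) ≈ 0.875, f(2.8) ≈ 1.030, f(3.2) ≈ 1.163, f(3.6) ≈ 1.281.
Sum = Δu · [f(2) + f(2.4) + f(2.8) + f(3.2) + f(3.6)].
Sum ≈ 2.017.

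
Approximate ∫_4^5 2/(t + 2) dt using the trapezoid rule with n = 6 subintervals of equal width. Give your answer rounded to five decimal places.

0.30834

Δt = (5 − 4)/6 = 1/6.
f(4) = 1/3, f(25/6) = 12/37, f(13/3) = 6/19, f(4.5) = 4/13, f(14/3) = 0.3, f(29/6) = 12/41, f(5) = 2/7.
T_6 = (Δt/2)·[f(t_0) + 2f(t_1) + ... + 2f(t_{5}) + f(t_6)].
Sum ≈ 0.30834.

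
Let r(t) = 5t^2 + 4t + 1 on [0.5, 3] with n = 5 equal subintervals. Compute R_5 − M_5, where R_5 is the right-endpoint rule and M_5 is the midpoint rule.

R_5 = 78.75.
M_5 = 64.53125.
R_5 − M_5 = 14.21875.

14.21875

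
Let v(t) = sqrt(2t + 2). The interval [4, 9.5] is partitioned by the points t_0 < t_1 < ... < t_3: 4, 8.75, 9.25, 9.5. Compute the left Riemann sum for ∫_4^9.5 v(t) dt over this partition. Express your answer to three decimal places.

18.361

Subinterval widths: 4.75, 0.5, 0.25.
Left endpoints: 4, 8.75, 9.25.
v(4) ≈ 3.162, v(8.75) ≈ 4.416, v(9.25) ≈ 4.528.
Sum = Σ Δt_i · v(t_i).
Sum ≈ 18.361.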